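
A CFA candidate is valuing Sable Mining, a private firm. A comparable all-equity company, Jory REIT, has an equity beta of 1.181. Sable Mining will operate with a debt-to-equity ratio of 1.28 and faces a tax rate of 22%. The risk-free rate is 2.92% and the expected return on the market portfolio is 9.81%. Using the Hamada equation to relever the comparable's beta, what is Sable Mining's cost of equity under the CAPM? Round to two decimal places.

β_L = β_U × [1 + (1 − t)(D/E)] = 1.181 × [1 + (1 − 0.22) × 1.28]
    = 1.181 × [1 + 0.78 × 1.28] = 1.181 × 1.9984 = 2.3601
MRP = 9.81% − 2.92% = 6.89%
E(R) = R_f + β_L × MRP = 2.92% + 2.3601 × 6.89% = 19.18%

19.18%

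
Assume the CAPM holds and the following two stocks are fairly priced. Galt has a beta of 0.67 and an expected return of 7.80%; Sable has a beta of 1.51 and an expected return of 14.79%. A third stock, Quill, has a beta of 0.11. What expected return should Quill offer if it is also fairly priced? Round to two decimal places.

3.14%

MRP (SML slope) = (14.79% − 7.80%) / (1.51 − 0.67) = 6.99% / 0.84 = 8.3214%
R_f (intercept) = 7.80% − 0.67 × 8.3214% = 2.2247%
E(R_Quill) = R_f + β × MRP = 2.2247% + 0.11 × 8.3214% = 3.14%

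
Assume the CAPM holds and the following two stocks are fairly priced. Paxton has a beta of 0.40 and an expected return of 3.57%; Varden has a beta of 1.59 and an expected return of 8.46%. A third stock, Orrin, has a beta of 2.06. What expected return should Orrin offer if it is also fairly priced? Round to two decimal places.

10.39%

MRP (SML slope) = (8.46% − 3.57%) / (1.59 − 0.40) = 4.89% / 1.19 = 4.1092%
R_f (intercept) = 3.57% − 0.40 × 4.1092% = 1.9263%
E(R_Orrin) = R_f + β × MRP = 1.9263% + 2.06 × 4.1092% = 10.39%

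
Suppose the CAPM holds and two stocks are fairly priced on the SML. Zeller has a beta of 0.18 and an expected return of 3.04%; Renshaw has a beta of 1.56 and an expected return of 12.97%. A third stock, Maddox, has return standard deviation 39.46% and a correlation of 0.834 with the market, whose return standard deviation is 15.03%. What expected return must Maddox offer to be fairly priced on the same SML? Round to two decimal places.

17.50%

MRP = (12.97% − 3.04%) / (1.56 − 0.18) = 7.1957%
R_f = 3.04% − 0.18 × 7.1957% = 1.7448%
β_Maddox = ρ·σ_i/σ_m = 0.834 × 39.46 / 15.03 = 2.1896
E(R_Maddox) = R_f + β × MRP = 1.7448% + 2.1896 × 7.1957% = 17.50%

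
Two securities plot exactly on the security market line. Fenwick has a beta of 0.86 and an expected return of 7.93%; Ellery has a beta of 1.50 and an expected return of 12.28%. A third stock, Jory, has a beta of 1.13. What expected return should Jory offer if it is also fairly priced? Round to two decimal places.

9.77%

MRP (SML slope) = (12.28% − 7.93%) / (1.50 − 0.86) = 4.35% / 0.64 = 6.7969%
R_f (intercept) = 7.93% − 0.86 × 6.7969% = 2.0847%
E(R_Jory) = R_f + β × MRP = 2.0847% + 1.13 × 6.7969% = 9.77%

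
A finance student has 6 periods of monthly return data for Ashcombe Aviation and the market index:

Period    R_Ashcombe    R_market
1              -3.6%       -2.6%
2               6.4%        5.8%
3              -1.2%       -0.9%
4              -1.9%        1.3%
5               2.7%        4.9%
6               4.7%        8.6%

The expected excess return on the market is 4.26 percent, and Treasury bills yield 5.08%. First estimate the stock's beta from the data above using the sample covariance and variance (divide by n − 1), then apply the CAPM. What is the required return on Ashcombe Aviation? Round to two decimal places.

8.71%

Mean R_i = (-3.6 + 6.4 − 1.2 − 1.9 + 2.7 + 4.7) / 6 = 1.1833%
Mean R_m = (-2.6 + 5.8 − 0.9 + 1.3 + 4.9 + 8.6) / 6 = 2.8500%
Σ(R_i − R̄_i)(R_m − R̄_m) = 78.5050  ⇒  Cov = 78.5050 / 5 = 15.7010
Σ(R_m − R̄_m)² = 92.1350  ⇒  Var(R_m) = 92.1350 / 5 = 18.4270
β = Cov / Var(R_m) = 15.7010 / 18.4270 = 0.8521
E(R) = R_f + β × MRP = 5.08% + 0.8521 × 4.26% = 8.71%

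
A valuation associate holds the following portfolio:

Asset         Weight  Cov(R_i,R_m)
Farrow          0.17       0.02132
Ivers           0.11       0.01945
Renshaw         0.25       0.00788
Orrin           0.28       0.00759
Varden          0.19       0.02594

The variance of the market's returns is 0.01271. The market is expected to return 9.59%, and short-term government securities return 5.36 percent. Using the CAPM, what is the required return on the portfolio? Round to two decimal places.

10.28%

β_Farrow = 0.02132 / 0.01271 = 1.6774
β_Ivers = 0.01945 / 0.01271 = 1.5303
β_Renshaw = 0.00788 / 0.01271 = 0.6200
β_Orrin = 0.00759 / 0.01271 = 0.5972
β_Varden = 0.02594 / 0.01271 = 2.0409
β_P = Σ w_i β_i = 0.17×1.6774 + 0.11×1.5303 + 0.25×0.6200 + 0.28×0.5972 + 0.19×2.0409 = 1.1635
MRP = 9.59% − 5.36% = 4.23%
E(R_P) = R_f + β_P × MRP = 5.36% + 1.1635 × 4.23% = 10.28%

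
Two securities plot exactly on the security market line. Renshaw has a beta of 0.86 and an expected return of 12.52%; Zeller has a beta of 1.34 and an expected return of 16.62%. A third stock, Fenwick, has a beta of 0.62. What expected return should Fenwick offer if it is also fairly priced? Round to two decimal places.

10.47%

MRP (SML slope) = (16.62% − 12.52%) / (1.34 − 0.86) = 4.10% / 0.48 = 8.5417%
R_f (intercept) = 12.52% − 0.86 × 8.5417% = 5.1741%
E(R_Fenwick) = R_f + β × MRP = 5.1741% + 0.62 × 8.5417% = 10.47%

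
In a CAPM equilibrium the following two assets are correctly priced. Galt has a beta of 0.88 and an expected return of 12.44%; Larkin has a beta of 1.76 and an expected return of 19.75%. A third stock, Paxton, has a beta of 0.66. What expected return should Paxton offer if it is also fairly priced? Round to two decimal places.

MRP (SML slope) = (19.75% − 12.44%) / (1.76 − 0.88) = 7.31% / 0.88 = 8.3068%
R_f (intercept) = 12.44% − 0.88 × 8.3068% = 5.1300%
E(R_Paxton) = R_f + β × MRP = 5.1300% + 0.66 × 8.3068% = 10.61%

10.61%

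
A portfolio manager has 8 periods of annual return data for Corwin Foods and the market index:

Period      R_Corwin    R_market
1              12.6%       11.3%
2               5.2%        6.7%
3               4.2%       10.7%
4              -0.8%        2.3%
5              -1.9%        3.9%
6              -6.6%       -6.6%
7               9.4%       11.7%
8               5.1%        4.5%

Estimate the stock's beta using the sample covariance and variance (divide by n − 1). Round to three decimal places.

Mean R_i = (12.6 + 5.2 + 4.2 − 0.8 − 1.9 − 6.6 + 9.4 + 5.1) / 8 = 3.4000%
Mean R_m = (11.3 + 6.7 + 10.7 + 2.3 + 3.9 − 6.6 + 11.7 + 4.5) / 8 = 5.5625%
Σ(R_i − R̄_i)(R_m − R̄_m) = 238.1000  ⇒  Cov = 238.1000 / 7 = 34.0143
Σ(R_m − R̄_m)² = 260.7388  ⇒  Var(R_m) = 260.7388 / 7 = 37.2484
β = Cov / Var(R_m) = 34.0143 / 37.2484 = 0.9132

0.913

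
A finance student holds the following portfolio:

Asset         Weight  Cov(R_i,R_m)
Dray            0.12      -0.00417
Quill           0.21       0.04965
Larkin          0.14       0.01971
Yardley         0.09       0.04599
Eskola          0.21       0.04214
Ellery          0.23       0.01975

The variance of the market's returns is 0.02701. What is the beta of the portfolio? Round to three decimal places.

1.119

β_Dray = -0.00417 / 0.02701 = -0.1544
β_Quill = 0.04965 / 0.02701 = 1.8382
β_Larkin = 0.01971 / 0.02701 = 0.7297
β_Yardley = 0.04599 / 0.02701 = 1.7027
β_Eskola = 0.04214 / 0.02701 = 1.5602
β_Ellery = 0.01975 / 0.02701 = 0.7312
β_P = Σ w_i β_i = 0.12×-0.1544 + 0.21×1.8382 + 0.14×0.7297 + 0.09×1.7027 + 0.21×1.5602 + 0.23×0.7312 = 1.1187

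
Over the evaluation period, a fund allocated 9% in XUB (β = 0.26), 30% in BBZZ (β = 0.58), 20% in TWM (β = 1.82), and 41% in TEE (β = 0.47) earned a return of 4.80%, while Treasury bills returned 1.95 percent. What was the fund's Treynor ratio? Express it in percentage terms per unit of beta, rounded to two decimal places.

3.78%

β_P = 0.09×0.26 + 0.30×0.58 + 0.20×1.82 + 0.41×0.47 = 0.7541
Treynor = (R_P − R_f) / β_P = (4.80% − 1.95%) / 0.7541 = 2.85% / 0.7541 = 3.78%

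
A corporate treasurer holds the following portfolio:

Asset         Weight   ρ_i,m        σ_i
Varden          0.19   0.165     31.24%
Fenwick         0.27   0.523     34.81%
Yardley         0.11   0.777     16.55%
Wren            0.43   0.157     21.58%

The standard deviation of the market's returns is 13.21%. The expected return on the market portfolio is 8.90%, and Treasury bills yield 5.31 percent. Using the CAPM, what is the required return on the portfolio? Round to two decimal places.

7.69%

β_Varden = 0.165 × 31.24% / 13.21% = 0.3902
β_Fenwick = 0.523 × 34.81% / 13.21% = 1.3782
β_Yardley = 0.777 × 16.55% / 13.21% = 0.9735
β_Wren = 0.157 × 21.58% / 13.21% = 0.2565
β_P = Σ w_i β_i = 0.19×0.3902 + 0.27×1.3782 + 0.11×0.9735 + 0.43×0.2565 = 0.6636
MRP = 8.90% − 5.31% = 3.59%
E(R_P) = R_f + β_P × MRP = 5.31% + 0.6636 × 3.59% = 7.69%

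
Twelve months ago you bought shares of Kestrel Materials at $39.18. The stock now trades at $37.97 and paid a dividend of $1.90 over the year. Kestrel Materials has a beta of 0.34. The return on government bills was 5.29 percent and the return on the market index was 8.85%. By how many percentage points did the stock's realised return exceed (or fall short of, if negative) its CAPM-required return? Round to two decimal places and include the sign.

-4.74%

Realised HPR = (P1 + D1 − P0) / P0 = (37.97 + 1.90 − 39.18) / 39.18 = 0.69 / 39.18 = 1.7611%
MRP = 8.85% − 5.29% = 3.56%
CAPM required = R_f + β·MRP = 5.29% + 0.34 × 3.56% = 6.5004%
α = realised − required = 1.7611% − 6.5004% = -4.74%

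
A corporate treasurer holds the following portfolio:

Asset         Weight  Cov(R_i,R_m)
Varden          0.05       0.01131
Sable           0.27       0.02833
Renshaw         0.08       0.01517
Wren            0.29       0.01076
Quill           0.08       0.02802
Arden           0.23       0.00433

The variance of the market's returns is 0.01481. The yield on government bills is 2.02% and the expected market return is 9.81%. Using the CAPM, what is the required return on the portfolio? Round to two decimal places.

β_Varden = 0.01131 / 0.01481 = 0.7637
β_Sable = 0.02833 / 0.01481 = 1.9129
β_Renshaw = 0.01517 / 0.01481 = 1.0243
β_Wren = 0.01076 / 0.01481 = 0.7265
β_Quill = 0.02802 / 0.01481 = 1.8920
β_Arden = 0.00433 / 0.01481 = 0.2924
β_P = Σ w_i β_i = 0.05×0.7637 + 0.27×1.9129 + 0.08×1.0243 + 0.29×0.7265 + 0.08×1.8920 + 0.23×0.2924 = 1.0659
MRP = 9.81% − 2.02% = 7.79%
E(R_P) = R_f + β_P × MRP = 2.02% + 1.0659 × 7.79% = 10.32%

10.32%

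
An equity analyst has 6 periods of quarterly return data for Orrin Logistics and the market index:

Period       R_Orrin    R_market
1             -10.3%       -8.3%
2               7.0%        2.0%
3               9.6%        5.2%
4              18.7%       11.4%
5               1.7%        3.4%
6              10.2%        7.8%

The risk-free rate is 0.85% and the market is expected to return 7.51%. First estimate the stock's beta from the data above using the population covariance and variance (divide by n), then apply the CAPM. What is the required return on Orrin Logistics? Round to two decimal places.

Mean R_i = (-10.3 + 7.0 + 9.6 + 18.7 + 1.7 + 10.2) / 6 = 6.1500%
Mean R_m = (-8.3 + 2.0 + 5.2 + 11.4 + 3.4 + 7.8) / 6 = 3.5833%
Σ(R_i − R̄_i)(R_m − R̄_m) = 315.7050  ⇒  Cov = 315.7050 / 6 = 52.6175
Σ(R_m − R̄_m)² = 225.2483  ⇒  Var(R_m) = 225.2483 / 6 = 37.5414
β = Cov / Var(R_m) = 52.6175 / 37.5414 = 1.4016
MRP = 7.51% − 0.85% = 6.66%
E(R) = R_f + β × MRP = 0.85% + 1.4016 × 6.66% = 10.18%

10.18%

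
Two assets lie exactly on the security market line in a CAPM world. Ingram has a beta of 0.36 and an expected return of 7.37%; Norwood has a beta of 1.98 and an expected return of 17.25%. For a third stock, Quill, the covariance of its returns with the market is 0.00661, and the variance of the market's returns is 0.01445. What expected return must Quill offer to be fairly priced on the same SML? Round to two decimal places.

MRP = (17.25% − 7.37%) / (1.98 − 0.36) = 6.0988%
R_f = 7.37% − 0.36 × 6.0988% = 5.1744%
β_Quill = Cov / Var(R_m) = 0.00661 / 0.01445 = 0.4574
E(R_Quill) = R_f + β × MRP = 5.1744% + 0.4574 × 6.0988% = 7.96%

7.96%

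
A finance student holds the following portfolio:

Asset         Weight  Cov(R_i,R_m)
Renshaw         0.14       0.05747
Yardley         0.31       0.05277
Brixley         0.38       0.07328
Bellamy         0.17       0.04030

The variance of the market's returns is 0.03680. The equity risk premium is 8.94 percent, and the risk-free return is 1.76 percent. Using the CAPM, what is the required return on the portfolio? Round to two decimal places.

16.12%

β_Renshaw = 0.05747 / 0.03680 = 1.5617
β_Yardley = 0.05277 / 0.03680 = 1.4340
β_Brixley = 0.07328 / 0.03680 = 1.9913
β_Bellamy = 0.04030 / 0.03680 = 1.0951
β_P = Σ w_i β_i = 0.14×1.5617 + 0.31×1.4340 + 0.38×1.9913 + 0.17×1.0951 = 1.6060
E(R_P) = R_f + β_P × MRP = 1.76% + 1.6060 × 8.94% = 16.12%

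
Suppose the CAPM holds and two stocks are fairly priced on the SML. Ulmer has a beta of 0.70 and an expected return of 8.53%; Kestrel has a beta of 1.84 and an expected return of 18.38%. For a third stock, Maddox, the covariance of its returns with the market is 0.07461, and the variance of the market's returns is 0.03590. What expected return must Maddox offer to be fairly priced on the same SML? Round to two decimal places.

20.44%

MRP = (18.38% − 8.53%) / (1.84 − 0.70) = 8.6404%
R_f = 8.53% − 0.70 × 8.6404% = 2.4817%
β_Maddox = Cov / Var(R_m) = 0.07461 / 0.03590 = 2.0783
E(R_Maddox) = R_f + β × MRP = 2.4817% + 2.0783 × 8.6404% = 20.44%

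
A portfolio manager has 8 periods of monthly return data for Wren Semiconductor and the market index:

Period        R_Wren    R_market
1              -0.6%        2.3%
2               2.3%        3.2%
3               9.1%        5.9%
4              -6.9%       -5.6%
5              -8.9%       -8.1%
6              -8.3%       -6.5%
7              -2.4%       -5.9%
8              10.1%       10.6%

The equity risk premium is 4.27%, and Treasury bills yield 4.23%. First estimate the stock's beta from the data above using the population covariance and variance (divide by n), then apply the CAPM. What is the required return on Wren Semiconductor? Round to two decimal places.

Mean R_i = (-0.6 + 2.3 + 9.1 − 6.9 − 8.9 − 8.3 − 2.4 + 10.1) / 8 = -0.7000%
Mean R_m = (2.3 + 3.2 + 5.9 − 5.6 − 8.1 − 6.5 − 5.9 + 10.6) / 8 = -0.5125%
Σ(R_i − R̄_i)(R_m − R̄_m) = 342.7000  ⇒  Cov = 342.7000 / 8 = 42.8375
Σ(R_m − R̄_m)² = 334.6288  ⇒  Var(R_m) = 334.6288 / 8 = 41.8286
β = Cov / Var(R_m) = 42.8375 / 41.8286 = 1.0241
E(R) = R_f + β × MRP = 4.23% + 1.0241 × 4.27% = 8.60%

8.60%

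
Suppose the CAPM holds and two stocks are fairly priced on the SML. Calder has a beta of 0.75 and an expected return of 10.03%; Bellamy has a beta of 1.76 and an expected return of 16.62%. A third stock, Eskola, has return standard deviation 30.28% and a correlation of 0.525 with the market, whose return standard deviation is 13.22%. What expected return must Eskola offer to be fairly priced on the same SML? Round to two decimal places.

MRP = (16.62% − 10.03%) / (1.76 − 0.75) = 6.5248%
R_f = 10.03% − 0.75 × 6.5248% = 5.1364%
β_Eskola = ρ·σ_i/σ_m = 0.525 × 30.28 / 13.22 = 1.2025
E(R_Eskola) = R_f + β × MRP = 5.1364% + 1.2025 × 6.5248% = 12.98%

12.98%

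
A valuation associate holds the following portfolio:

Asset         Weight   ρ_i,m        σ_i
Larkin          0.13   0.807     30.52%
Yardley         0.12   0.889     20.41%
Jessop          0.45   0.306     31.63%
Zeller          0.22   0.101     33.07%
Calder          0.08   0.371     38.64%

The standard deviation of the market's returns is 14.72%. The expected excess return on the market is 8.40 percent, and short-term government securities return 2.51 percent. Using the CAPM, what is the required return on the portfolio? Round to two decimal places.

9.14%

β_Larkin = 0.807 × 30.52% / 14.72% = 1.6732
β_Yardley = 0.889 × 20.41% / 14.72% = 1.2326
β_Jessop = 0.306 × 31.63% / 14.72% = 0.6575
β_Zeller = 0.101 × 33.07% / 14.72% = 0.2269
β_Calder = 0.371 × 38.64% / 14.72% = 0.9739
β_P = Σ w_i β_i = 0.13×1.6732 + 0.12×1.2326 + 0.45×0.6575 + 0.22×0.2269 + 0.08×0.9739 = 0.7891
E(R_P) = R_f + β_P × MRP = 2.51% + 0.7891 × 8.40% = 9.14%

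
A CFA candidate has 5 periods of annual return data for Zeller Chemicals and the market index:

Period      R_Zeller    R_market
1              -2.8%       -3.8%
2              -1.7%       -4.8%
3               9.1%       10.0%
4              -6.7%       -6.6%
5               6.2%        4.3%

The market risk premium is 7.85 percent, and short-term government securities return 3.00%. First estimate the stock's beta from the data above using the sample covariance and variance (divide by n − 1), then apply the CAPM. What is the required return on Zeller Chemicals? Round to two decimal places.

10.14%

Mean R_i = (-2.8 − 1.7 + 9.1 − 6.7 + 6.2) / 5 = 0.8200%
Mean R_m = (-3.8 − 4.8 + 10.0 − 6.6 + 4.3) / 5 = -0.1800%
Σ(R_i − R̄_i)(R_m − R̄_m) = 181.4180  ⇒  Cov = 181.4180 / 4 = 45.3545
Σ(R_m − R̄_m)² = 199.3680  ⇒  Var(R_m) = 199.3680 / 4 = 49.8420
β = Cov / Var(R_m) = 45.3545 / 49.8420 = 0.9100
E(R) = R_f + β × MRP = 3.00% + 0.9100 × 7.85% = 10.14%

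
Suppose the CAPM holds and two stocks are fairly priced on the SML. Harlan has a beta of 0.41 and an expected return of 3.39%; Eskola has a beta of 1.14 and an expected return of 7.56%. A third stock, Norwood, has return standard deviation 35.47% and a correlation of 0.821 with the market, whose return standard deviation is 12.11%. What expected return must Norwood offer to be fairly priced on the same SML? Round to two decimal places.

14.78%

MRP = (7.56% − 3.39%) / (1.14 − 0.41) = 5.7123%
R_f = 3.39% − 0.41 × 5.7123% = 1.0480%
β_Norwood = ρ·σ_i/σ_m = 0.821 × 35.47 / 12.11 = 2.4047
E(R_Norwood) = R_f + β × MRP = 1.0480% + 2.4047 × 5.7123% = 14.78%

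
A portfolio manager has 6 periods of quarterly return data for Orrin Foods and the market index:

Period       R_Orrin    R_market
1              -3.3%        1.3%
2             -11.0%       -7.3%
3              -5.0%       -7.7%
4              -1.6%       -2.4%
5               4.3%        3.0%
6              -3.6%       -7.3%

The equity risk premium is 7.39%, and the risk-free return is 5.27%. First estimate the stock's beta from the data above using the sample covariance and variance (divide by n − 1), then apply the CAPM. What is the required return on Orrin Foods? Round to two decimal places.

Mean R_i = (-3.3 − 11.0 − 5.0 − 1.6 + 4.3 − 3.6) / 6 = -3.3667%
Mean R_m = (1.3 − 7.3 − 7.7 − 2.4 + 3.0 − 7.3) / 6 = -3.4000%
Σ(R_i − R̄_i)(R_m − R̄_m) = 88.8500  ⇒  Cov = 88.8500 / 5 = 17.7700
Σ(R_m − R̄_m)² = 112.9600  ⇒  Var(R_m) = 112.9600 / 5 = 22.5920
β = Cov / Var(R_m) = 17.7700 / 22.5920 = 0.7866
E(R) = R_f + β × MRP = 5.27% + 0.7866 × 7.39% = 11.08%

11.08%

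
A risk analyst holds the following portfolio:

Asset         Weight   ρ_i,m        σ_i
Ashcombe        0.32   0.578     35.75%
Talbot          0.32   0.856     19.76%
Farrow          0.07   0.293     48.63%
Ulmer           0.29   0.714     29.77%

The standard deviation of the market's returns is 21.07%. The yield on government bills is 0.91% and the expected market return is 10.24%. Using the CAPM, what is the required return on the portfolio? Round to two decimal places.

9.41%

β_Ashcombe = 0.578 × 35.75% / 21.07% = 0.9807
β_Talbot = 0.856 × 19.76% / 21.07% = 0.8028
β_Farrow = 0.293 × 48.63% / 21.07% = 0.6763
β_Ulmer = 0.714 × 29.77% / 21.07% = 1.0088
β_P = Σ w_i β_i = 0.32×0.9807 + 0.32×0.8028 + 0.07×0.6763 + 0.29×1.0088 = 0.9106
MRP = 10.24% − 0.91% = 9.33%
E(R_P) = R_f + β_P × MRP = 0.91% + 0.9106 × 9.33% = 9.41%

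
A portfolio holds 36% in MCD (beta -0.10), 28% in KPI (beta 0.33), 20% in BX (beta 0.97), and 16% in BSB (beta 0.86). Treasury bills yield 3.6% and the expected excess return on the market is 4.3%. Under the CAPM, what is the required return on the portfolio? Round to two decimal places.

5.27%

β_P = Σ w_i β_i = 0.36×-0.10 + 0.28×0.33 + 0.20×0.97 + 0.16×0.86 = 0.3880
E(R_P) = R_f + β_P × MRP = 3.6% + 0.3880 × 4.3% = 5.27%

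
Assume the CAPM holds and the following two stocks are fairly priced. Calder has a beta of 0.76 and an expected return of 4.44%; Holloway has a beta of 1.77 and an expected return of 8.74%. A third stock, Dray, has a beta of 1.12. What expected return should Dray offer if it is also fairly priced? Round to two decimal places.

MRP (SML slope) = (8.74% − 4.44%) / (1.77 − 0.76) = 4.30% / 1.01 = 4.2574%
R_f (intercept) = 4.44% − 0.76 × 4.2574% = 1.2044%
E(R_Dray) = R_f + β × MRP = 1.2044% + 1.12 × 4.2574% = 5.97%

5.97%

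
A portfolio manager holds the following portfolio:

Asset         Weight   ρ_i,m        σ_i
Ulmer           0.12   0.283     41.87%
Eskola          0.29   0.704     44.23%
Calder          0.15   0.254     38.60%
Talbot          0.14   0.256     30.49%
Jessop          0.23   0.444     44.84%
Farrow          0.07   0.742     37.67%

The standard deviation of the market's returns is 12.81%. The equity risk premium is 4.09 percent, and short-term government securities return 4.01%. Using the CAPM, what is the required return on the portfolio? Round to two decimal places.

β_Ulmer = 0.283 × 41.87% / 12.81% = 0.9250
β_Eskola = 0.704 × 44.23% / 12.81% = 2.4308
β_Calder = 0.254 × 38.60% / 12.81% = 0.7654
β_Talbot = 0.256 × 30.49% / 12.81% = 0.6093
β_Jessop = 0.444 × 44.84% / 12.81% = 1.5542
β_Farrow = 0.742 × 37.67% / 12.81% = 2.1820
β_P = Σ w_i β_i = 0.12×0.9250 + 0.29×2.4308 + 0.15×0.7654 + 0.14×0.6093 + 0.23×1.5542 + 0.07×2.1820 = 1.5263
E(R_P) = R_f + β_P × MRP = 4.01% + 1.5263 × 4.09% = 10.25%

10.25%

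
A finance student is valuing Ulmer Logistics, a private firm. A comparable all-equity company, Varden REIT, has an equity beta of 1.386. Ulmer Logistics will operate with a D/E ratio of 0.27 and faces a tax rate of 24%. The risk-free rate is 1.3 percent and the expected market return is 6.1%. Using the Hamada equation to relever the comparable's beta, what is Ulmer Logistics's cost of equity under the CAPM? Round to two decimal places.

β_L = β_U × [1 + (1 − t)(D/E)] = 1.386 × [1 + (1 − 0.24) × 0.27]
    = 1.386 × [1 + 0.76 × 0.27] = 1.386 × 1.2052 = 1.6704
MRP = 6.1% − 1.3% = 4.80%
E(R) = R_f + β_L × MRP = 1.3% + 1.6704 × 4.8% = 9.32%

9.32%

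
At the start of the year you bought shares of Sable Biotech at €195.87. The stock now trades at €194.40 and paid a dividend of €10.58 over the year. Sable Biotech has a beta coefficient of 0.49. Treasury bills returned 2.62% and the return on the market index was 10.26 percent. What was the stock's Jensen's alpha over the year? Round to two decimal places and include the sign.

Realised HPR = (P1 + D1 − P0) / P0 = (194.40 + 10.58 − 195.87) / 195.87 = 9.11 / 195.87 = 4.6510%
MRP = 10.26% − 2.62% = 7.64%
CAPM required = R_f + β·MRP = 2.62% + 0.49 × 7.64% = 6.3636%
α = realised − required = 4.6510% − 6.3636% = -1.71%

-1.71%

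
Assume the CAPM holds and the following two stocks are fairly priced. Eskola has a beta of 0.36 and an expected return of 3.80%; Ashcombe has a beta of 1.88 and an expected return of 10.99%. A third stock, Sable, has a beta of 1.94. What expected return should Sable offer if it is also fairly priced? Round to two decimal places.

MRP (SML slope) = (10.99% − 3.80%) / (1.88 − 0.36) = 7.19% / 1.52 = 4.7303%
R_f (intercept) = 3.80% − 0.36 × 4.7303% = 2.0971%
E(R_Sable) = R_f + β × MRP = 2.0971% + 1.94 × 4.7303% = 11.27%

11.27%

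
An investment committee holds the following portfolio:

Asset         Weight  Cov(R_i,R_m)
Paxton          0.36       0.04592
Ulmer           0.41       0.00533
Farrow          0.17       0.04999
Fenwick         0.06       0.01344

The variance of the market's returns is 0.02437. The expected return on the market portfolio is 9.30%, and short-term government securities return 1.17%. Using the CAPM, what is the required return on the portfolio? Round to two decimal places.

β_Paxton = 0.04592 / 0.02437 = 1.8843
β_Ulmer = 0.00533 / 0.02437 = 0.2187
β_Farrow = 0.04999 / 0.02437 = 2.0513
β_Fenwick = 0.01344 / 0.02437 = 0.5515
β_P = Σ w_i β_i = 0.36×1.8843 + 0.41×0.2187 + 0.17×2.0513 + 0.06×0.5515 = 1.1498
MRP = 9.30% − 1.17% = 8.13%
E(R_P) = R_f + β_P × MRP = 1.17% + 1.1498 × 8.13% = 10.52%

10.52%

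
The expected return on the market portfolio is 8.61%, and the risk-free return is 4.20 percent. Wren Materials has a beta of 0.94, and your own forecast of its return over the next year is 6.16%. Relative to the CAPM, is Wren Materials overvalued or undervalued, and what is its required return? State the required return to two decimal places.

MRP = 8.61% − 4.20% = 4.41%
Required return = R_f + β·MRP = 4.20% + 0.94 × 4.41% = 8.35%
Forecast 6.16% < required 8.35% → the stock plots below the SML → overvalued.

Overvalued; required return 8.35%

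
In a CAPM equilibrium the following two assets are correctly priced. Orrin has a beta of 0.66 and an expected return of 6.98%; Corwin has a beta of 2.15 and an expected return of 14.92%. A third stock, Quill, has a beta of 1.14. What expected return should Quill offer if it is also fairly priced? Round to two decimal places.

MRP (SML slope) = (14.92% − 6.98%) / (2.15 − 0.66) = 7.94% / 1.49 = 5.3289%
R_f (intercept) = 6.98% − 0.66 × 5.3289% = 3.4629%
E(R_Quill) = R_f + β × MRP = 3.4629% + 1.14 × 5.3289% = 9.54%

9.54%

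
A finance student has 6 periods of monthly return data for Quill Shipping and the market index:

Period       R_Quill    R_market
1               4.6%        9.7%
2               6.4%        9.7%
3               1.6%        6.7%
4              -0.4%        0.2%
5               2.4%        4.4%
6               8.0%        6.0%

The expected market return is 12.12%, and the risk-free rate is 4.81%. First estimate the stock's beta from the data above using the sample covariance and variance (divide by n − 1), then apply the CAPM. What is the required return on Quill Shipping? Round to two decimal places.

9.11%

Mean R_i = (4.6 + 6.4 + 1.6 − 0.4 + 2.4 + 8.0) / 6 = 3.7667%
Mean R_m = (9.7 + 9.7 + 6.7 + 0.2 + 4.4 + 6.0) / 6 = 6.1167%
Σ(R_i − R̄_i)(R_m − R̄_m) = 37.6633  ⇒  Cov = 37.6633 / 5 = 7.5327
Σ(R_m − R̄_m)² = 63.9883  ⇒  Var(R_m) = 63.9883 / 5 = 12.7977
β = Cov / Var(R_m) = 7.5327 / 12.7977 = 0.5886
MRP = 12.12% − 4.81% = 7.31%
E(R) = R_f + β × MRP = 4.81% + 0.5886 × 7.31% = 9.11%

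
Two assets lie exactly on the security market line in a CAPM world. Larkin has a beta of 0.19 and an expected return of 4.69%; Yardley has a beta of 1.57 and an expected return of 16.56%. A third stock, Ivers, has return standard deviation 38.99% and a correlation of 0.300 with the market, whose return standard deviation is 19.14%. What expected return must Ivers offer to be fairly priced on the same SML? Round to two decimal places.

MRP = (16.56% − 4.69%) / (1.57 − 0.19) = 8.6014%
R_f = 4.69% − 0.19 × 8.6014% = 3.0557%
β_Ivers = ρ·σ_i/σ_m = 0.300 × 38.99 / 19.14 = 0.6111
E(R_Ivers) = R_f + β × MRP = 3.0557% + 0.6111 × 8.6014% = 8.31%

8.31%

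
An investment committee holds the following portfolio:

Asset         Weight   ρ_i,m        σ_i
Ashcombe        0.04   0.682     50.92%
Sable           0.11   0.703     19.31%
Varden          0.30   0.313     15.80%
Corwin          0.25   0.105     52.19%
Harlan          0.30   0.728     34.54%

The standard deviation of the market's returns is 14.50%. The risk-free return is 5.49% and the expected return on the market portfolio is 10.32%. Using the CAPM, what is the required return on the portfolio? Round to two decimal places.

9.91%

β_Ashcombe = 0.682 × 50.92% / 14.50% = 2.3950
β_Sable = 0.703 × 19.31% / 14.50% = 0.9362
β_Varden = 0.313 × 15.80% / 14.50% = 0.3411
β_Corwin = 0.105 × 52.19% / 14.50% = 0.3779
β_Harlan = 0.728 × 34.54% / 14.50% = 1.7341
β_P = Σ w_i β_i = 0.04×2.3950 + 0.11×0.9362 + 0.30×0.3411 + 0.25×0.3779 + 0.30×1.7341 = 0.9158
MRP = 10.32% − 5.49% = 4.83%
E(R_P) = R_f + β_P × MRP = 5.49% + 0.9158 × 4.83% = 9.91%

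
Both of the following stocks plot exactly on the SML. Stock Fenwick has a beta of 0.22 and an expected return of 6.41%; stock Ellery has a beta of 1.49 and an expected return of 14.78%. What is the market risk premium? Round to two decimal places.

6.59%

Both satisfy E(R) = R_f + β·MRP, so the slope of the SML is
MRP = (14.78% − 6.41%) / (1.49 − 0.22) = 8.37% / 1.27 = 6.5906%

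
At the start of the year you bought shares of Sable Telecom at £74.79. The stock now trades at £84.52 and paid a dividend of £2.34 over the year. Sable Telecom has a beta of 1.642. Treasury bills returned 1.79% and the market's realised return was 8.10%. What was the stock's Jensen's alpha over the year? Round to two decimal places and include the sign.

Realised HPR = (P1 + D1 − P0) / P0 = (84.52 + 2.34 − 74.79) / 74.79 = 12.07 / 74.79 = 16.1385%
MRP = 8.10% − 1.79% = 6.31%
CAPM required = R_f + β·MRP = 1.79% + 1.642 × 6.31% = 12.15102%
α = realised − required = 16.1385% − 12.15102% = +3.99%

+3.99%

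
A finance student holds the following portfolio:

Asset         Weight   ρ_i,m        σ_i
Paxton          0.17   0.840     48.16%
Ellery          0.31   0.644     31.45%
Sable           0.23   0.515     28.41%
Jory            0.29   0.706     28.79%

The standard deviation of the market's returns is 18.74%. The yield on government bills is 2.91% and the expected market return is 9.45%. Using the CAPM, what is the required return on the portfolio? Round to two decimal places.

10.73%

β_Paxton = 0.840 × 48.16% / 18.74% = 2.1587
β_Ellery = 0.644 × 31.45% / 18.74% = 1.0808
β_Sable = 0.515 × 28.41% / 18.74% = 0.7807
β_Jory = 0.706 × 28.79% / 18.74% = 1.0846
β_P = Σ w_i β_i = 0.17×2.1587 + 0.31×1.0808 + 0.23×0.7807 + 0.29×1.0846 = 1.1961
MRP = 9.45% − 2.91% = 6.54%
E(R_P) = R_f + β_P × MRP = 2.91% + 1.1961 × 6.54% = 10.73%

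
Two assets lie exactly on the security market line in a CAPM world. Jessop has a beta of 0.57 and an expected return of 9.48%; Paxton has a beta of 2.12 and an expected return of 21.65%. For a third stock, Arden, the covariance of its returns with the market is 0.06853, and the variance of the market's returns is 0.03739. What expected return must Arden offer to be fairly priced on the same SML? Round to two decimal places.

19.40%

MRP = (21.65% − 9.48%) / (2.12 − 0.57) = 7.8516%
R_f = 9.48% − 0.57 × 7.8516% = 5.0046%
β_Arden = Cov / Var(R_m) = 0.06853 / 0.03739 = 1.8328
E(R_Arden) = R_f + β × MRP = 5.0046% + 1.8328 × 7.8516% = 19.40%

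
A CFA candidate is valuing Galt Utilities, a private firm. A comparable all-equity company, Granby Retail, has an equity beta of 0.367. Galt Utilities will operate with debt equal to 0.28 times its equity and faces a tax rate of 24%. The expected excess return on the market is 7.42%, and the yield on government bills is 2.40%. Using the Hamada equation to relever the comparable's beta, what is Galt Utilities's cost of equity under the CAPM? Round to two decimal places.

5.70%

β_L = β_U × [1 + (1 − t)(D/E)] = 0.367 × [1 + (1 − 0.24) × 0.28]
    = 0.367 × [1 + 0.76 × 0.28] = 0.367 × 1.2128 = 0.4451
E(R) = R_f + β_L × MRP = 2.40% + 0.4451 × 7.42% = 5.70%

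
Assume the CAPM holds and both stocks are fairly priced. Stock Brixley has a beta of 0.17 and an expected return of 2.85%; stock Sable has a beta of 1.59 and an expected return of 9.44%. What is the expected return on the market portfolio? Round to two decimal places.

6.70%

Both satisfy E(R) = R_f + β·MRP, so the slope of the SML is
MRP = (9.44% − 2.85%) / (1.59 − 0.17) = 6.59% / 1.42 = 4.6408%
R_f = E(R_Brixley) − β_Brixley·MRP = 2.85% − 0.17 × 4.6408% = 2.0611%
E(R_m) = R_f + MRP = 2.0611% + 4.6408% = 6.70%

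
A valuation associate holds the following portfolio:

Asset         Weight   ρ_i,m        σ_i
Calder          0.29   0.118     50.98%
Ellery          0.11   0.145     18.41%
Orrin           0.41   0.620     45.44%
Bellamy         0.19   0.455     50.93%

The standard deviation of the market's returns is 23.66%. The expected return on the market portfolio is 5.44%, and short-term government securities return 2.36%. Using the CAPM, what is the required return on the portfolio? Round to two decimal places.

4.70%

β_Calder = 0.118 × 50.98% / 23.66% = 0.2543
β_Ellery = 0.145 × 18.41% / 23.66% = 0.1128
β_Orrin = 0.620 × 45.44% / 23.66% = 1.1907
β_Bellamy = 0.455 × 50.93% / 23.66% = 0.9794
β_P = Σ w_i β_i = 0.29×0.2543 + 0.11×0.1128 + 0.41×1.1907 + 0.19×0.9794 = 0.7604
MRP = 5.44% − 2.36% = 3.08%
E(R_P) = R_f + β_P × MRP = 2.36% + 0.7604 × 3.08% = 4.70%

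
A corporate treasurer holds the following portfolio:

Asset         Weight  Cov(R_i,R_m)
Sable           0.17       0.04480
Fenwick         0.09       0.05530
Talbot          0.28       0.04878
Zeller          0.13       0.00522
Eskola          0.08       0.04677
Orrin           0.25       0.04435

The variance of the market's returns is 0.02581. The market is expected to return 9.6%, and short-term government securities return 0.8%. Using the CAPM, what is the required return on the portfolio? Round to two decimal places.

15.04%

β_Sable = 0.04480 / 0.02581 = 1.7358
β_Fenwick = 0.05530 / 0.02581 = 2.1426
β_Talbot = 0.04878 / 0.02581 = 1.8900
β_Zeller = 0.00522 / 0.02581 = 0.2022
β_Eskola = 0.04677 / 0.02581 = 1.8121
β_Orrin = 0.04435 / 0.02581 = 1.7183
β_P = Σ w_i β_i = 0.17×1.7358 + 0.09×2.1426 + 0.28×1.8900 + 0.13×0.2022 + 0.08×1.8121 + 0.25×1.7183 = 1.6179
MRP = 9.6% − 0.8% = 8.80%
E(R_P) = R_f + β_P × MRP = 0.8% + 1.6179 × 8.8% = 15.04%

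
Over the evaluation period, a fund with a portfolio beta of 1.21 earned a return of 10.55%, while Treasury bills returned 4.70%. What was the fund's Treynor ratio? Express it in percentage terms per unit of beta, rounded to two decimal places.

Treynor = (R_P − R_f) / β_P = (10.55% − 4.70%) / 1.2100 = 5.85% / 1.2100 = 4.83%

4.83%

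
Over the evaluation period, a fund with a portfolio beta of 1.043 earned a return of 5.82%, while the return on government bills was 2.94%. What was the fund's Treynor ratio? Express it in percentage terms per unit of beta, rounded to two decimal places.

2.76%

Treynor = (R_P − R_f) / β_P = (5.82% − 2.94%) / 1.0430 = 2.88% / 1.0430 = 2.76%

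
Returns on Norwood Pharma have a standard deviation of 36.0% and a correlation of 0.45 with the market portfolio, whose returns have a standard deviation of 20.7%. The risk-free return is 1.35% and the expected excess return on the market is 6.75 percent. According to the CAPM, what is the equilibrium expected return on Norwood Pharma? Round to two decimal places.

β = ρ × σ_i / σ_m = 0.45 × 36.0% / 20.7% = 0.7826
E(R) = 1.35% + 0.7826 × 6.75% = 6.63%

6.63%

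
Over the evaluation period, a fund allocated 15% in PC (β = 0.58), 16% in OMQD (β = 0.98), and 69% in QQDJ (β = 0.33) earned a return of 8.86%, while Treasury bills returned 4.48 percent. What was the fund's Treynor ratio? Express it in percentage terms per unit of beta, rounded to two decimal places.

9.29%

β_P = 0.15×0.58 + 0.16×0.98 + 0.69×0.33 = 0.4715
Treynor = (R_P − R_f) / β_P = (8.86% − 4.48%) / 0.4715 = 4.38% / 0.4715 = 9.29%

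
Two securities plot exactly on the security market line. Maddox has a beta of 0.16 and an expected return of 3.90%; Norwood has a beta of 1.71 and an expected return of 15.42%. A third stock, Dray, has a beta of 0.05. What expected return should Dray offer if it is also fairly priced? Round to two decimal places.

3.08%

MRP (SML slope) = (15.42% − 3.90%) / (1.71 − 0.16) = 11.52% / 1.55 = 7.4323%
R_f (intercept) = 3.90% − 0.16 × 7.4323% = 2.7108%
E(R_Dray) = R_f + β × MRP = 2.7108% + 0.05 × 7.4323% = 3.08%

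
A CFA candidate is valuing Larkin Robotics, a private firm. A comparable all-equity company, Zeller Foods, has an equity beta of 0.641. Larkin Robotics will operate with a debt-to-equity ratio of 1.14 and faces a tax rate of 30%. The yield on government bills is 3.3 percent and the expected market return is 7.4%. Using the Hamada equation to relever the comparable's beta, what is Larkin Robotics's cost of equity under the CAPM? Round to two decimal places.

β_L = β_U × [1 + (1 − t)(D/E)] = 0.641 × [1 + (1 − 0.30) × 1.14]
    = 0.641 × [1 + 0.70 × 1.14] = 0.641 × 1.7980 = 1.1525
MRP = 7.4% − 3.3% = 4.10%
E(R) = R_f + β_L × MRP = 3.3% + 1.1525 × 4.1% = 8.03%

8.03%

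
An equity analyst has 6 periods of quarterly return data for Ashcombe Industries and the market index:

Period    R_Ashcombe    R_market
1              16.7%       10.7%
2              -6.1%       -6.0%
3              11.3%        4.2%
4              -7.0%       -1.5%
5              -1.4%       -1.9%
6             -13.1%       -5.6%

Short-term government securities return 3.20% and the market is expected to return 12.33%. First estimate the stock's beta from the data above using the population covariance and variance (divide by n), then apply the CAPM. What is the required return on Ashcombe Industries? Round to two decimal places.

18.73%

Mean R_i = (16.7 − 6.1 + 11.3 − 7.0 − 1.4 − 13.1) / 6 = 0.0667%
Mean R_m = (10.7 − 6.0 + 4.2 − 1.5 − 1.9 − 5.6) / 6 = -0.0167%
Σ(R_i − R̄_i)(R_m − R̄_m) = 349.2767  ⇒  Cov = 349.2767 / 6 = 58.2128
Σ(R_m − R̄_m)² = 205.3483  ⇒  Var(R_m) = 205.3483 / 6 = 34.2247
β = Cov / Var(R_m) = 58.2128 / 34.2247 = 1.7009
MRP = 12.33% − 3.20% = 9.13%
E(R) = R_f + β × MRP = 3.20% + 1.7009 × 9.13% = 18.73%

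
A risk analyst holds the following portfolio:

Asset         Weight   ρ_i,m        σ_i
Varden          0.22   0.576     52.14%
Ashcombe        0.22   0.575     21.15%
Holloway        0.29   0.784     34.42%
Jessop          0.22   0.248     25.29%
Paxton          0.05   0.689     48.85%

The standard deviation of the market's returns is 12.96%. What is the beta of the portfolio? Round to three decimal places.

β_Varden = 0.576 × 52.14% / 12.96% = 2.3173
β_Ashcombe = 0.575 × 21.15% / 12.96% = 0.9384
β_Holloway = 0.784 × 34.42% / 12.96% = 2.0822
β_Jessop = 0.248 × 25.29% / 12.96% = 0.4839
β_Paxton = 0.689 × 48.85% / 12.96% = 2.5970
β_P = Σ w_i β_i = 0.22×2.3173 + 0.22×0.9384 + 0.29×2.0822 + 0.22×0.4839 + 0.05×2.5970 = 1.5564

1.556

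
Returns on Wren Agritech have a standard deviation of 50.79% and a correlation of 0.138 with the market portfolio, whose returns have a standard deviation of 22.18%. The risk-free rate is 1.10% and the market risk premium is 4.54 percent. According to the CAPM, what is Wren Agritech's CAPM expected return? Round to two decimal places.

β = ρ × σ_i / σ_m = 0.138 × 50.79% / 22.18% = 0.3160
E(R) = 1.10% + 0.3160 × 4.54% = 2.53%

2.53%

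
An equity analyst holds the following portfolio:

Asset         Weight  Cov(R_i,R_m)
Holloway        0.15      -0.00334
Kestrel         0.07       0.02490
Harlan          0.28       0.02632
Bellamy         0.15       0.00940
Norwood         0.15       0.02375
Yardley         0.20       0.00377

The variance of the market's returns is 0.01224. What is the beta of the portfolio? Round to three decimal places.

β_Holloway = -0.00334 / 0.01224 = -0.2729
β_Kestrel = 0.02490 / 0.01224 = 2.0343
β_Harlan = 0.02632 / 0.01224 = 2.1503
β_Bellamy = 0.00940 / 0.01224 = 0.7680
β_Norwood = 0.02375 / 0.01224 = 1.9404
β_Yardley = 0.00377 / 0.01224 = 0.3080
β_P = Σ w_i β_i = 0.15×-0.2729 + 0.07×2.0343 + 0.28×2.1503 + 0.15×0.7680 + 0.15×1.9404 + 0.20×0.3080 = 1.1714

1.171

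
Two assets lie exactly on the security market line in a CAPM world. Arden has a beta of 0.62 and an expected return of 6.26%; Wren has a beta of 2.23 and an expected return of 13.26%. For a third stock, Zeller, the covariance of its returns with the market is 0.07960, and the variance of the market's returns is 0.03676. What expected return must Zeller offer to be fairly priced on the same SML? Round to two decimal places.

12.98%

MRP = (13.26% − 6.26%) / (2.23 − 0.62) = 4.3478%
R_f = 6.26% − 0.62 × 4.3478% = 3.5644%
β_Zeller = Cov / Var(R_m) = 0.07960 / 0.03676 = 2.1654
E(R_Zeller) = R_f + β × MRP = 3.5644% + 2.1654 × 4.3478% = 12.98%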